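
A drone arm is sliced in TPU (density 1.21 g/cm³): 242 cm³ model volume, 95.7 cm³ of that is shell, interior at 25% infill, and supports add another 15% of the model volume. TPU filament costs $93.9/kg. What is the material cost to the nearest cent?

Volume inside the shell: 242 − 95.7 → 146.3 cm³.
Infill deposited: 0.25 × 146.3 → 36.575 cm³.
Support = 0.15 × 242 = 36.3 cm³.
Deposited volume: 95.7 + 36.575 + 36.3 → 168.575 cm³.
Mass: 168.575 × 1.21 → 203.97575 g.
At $93.9/kg: 203.97575/1000 × 93.9 = $19.15.

$19.15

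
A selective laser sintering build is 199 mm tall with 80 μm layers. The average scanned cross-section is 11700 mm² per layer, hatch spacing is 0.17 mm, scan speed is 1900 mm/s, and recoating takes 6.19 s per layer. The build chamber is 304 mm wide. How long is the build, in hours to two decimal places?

29.31 hours

Number of layers: 199 / 0.08 → 2488 (rounded up).
Scan path per layer: 11700 / 0.17 → 68823.5 mm.
Scan time per layer = 68823.5 / 1900, so 36.2229 s.
Layer cycle = 36.2229 + 6.19 = 42.4129 s.
Build time = 2488 × 42.4129 = 105523.2952 s = 29.31 hours.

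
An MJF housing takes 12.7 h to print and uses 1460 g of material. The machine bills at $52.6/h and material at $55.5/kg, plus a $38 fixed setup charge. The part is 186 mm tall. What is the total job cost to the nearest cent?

Time charge: 52.6 × 12.7 → $668.02.
Material cost: 55.5 × 1460/1000 → $81.03.
Total = 668.02 + 81.03 + 38 = $787.05.

$787.05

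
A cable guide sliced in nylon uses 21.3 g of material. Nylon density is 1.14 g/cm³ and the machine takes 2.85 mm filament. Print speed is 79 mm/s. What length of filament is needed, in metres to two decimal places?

Extruded volume: 21.3/1.14 = 18.6842 cm³ (18684.2 mm³).
A = π r² = π × 1.425² = 6.3794 mm².
Length = 18684.2 / 6.3794 = 2928.83 mm = 2.93 m.

2.93 m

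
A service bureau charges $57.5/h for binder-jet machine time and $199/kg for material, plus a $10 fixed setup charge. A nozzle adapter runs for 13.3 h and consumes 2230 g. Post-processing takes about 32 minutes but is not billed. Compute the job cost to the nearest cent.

Machine-time cost = 57.5 × 13.3, so $764.75.
Material charge = 199 × 2230/1000, so $443.77.
Total = 764.75 + 443.77 + 10 = $1218.52.

$1218.52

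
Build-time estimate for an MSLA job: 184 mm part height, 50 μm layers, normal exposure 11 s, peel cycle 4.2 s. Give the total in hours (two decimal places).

15.54 hours

Layers = ⌈184/0.05⌉ = 3680.
Each layer takes = 11 + 4.2, so 15.2 s.
Build time: 3680 × 15.2 s = 55936 s, i.e. 15.54 hours.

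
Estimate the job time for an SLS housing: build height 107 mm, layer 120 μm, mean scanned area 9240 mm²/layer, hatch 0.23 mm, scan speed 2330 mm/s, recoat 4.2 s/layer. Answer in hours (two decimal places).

Layers = ⌈107/0.12⌉ = 892.
Hatch length per layer = 9240 / 0.23 = 40173.9 mm.
Per-layer scan time = 40173.9 / 2330, so 17.242 s.
Time per layer: 17.242 + 4.2 → 21.442 s.
Build time = 892 × 21.442 = 19126.264 s = 5.31 hours.

5.31 hours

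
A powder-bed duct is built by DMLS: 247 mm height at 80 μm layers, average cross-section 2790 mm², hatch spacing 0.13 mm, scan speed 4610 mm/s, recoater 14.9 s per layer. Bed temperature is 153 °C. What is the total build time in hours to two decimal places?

16.77 hours

Layers = ⌈247/0.08⌉ = 3088.
Per-layer scan distance: 2790 / 0.13 → 21461.5 mm.
Per-layer scan time: 21461.5 / 4610 → 4.6554 s.
Time per layer: 4.6554 + 14.9 → 19.5554 s.
3088 layers × 19.5554 s/layer = 60387.0752 s, i.e. 16.77 hours.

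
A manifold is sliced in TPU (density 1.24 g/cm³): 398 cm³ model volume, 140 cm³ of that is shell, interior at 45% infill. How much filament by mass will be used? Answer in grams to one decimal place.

Volume inside the shell: 398 − 140 → 258 cm³.
Deposited infill = 0.45 × 258, so 116.1 cm³.
Total printed volume: 140 + 116.1 → 256.1 cm³.
Mass = 256.1 × 1.24 = 317.564 g.

317.6 g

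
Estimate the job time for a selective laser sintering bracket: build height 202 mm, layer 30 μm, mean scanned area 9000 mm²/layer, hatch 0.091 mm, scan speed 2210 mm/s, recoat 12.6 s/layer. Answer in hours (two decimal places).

107.28 hours

Layer count = ceil(202 / 0.03) = 6734.
Scan path per layer = 9000 / 0.091 = 98901.1 mm.
Per-layer scan time: 98901.1 / 2210 → 44.7516 s.
Time per layer: 44.7516 + 12.6 → 57.3516 s.
6734 layers × 57.3516 s/layer = 386205.6744 s, i.e. 107.28 hours.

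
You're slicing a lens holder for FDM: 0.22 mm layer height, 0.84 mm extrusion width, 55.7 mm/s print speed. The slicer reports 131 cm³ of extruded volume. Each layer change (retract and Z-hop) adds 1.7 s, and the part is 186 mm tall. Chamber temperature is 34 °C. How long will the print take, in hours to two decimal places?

3.93 hours

Line area: 0.22 × 0.84 → 0.1848 mm².
Path length: 131000 mm³ / 0.1848 mm² → 708874.5 mm.
Time extruding = 708874.5 / 55.7 = 12726.7 s.
Layers = ⌈186/0.22⌉ = 846.
Z-hop total = 846 × 1.7 = 1438.2 s.
Altogether 12726.7 + 1438.2 = 14164.9 s, i.e. 3.93 hours.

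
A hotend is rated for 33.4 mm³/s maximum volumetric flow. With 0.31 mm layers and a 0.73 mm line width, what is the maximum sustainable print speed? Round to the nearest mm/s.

148 mm/s

A = 0.31 × 0.73 = 0.2263 mm².
Max speed = 33.4 / 0.2263 = 147.59 ≈ 148 mm/s.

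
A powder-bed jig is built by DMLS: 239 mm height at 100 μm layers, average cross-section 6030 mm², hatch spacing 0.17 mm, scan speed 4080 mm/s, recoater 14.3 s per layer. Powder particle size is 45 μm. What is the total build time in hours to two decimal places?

15.27 hours

Layer count = ceil(239 / 0.1) = 2390.
Scan path per layer: 6030 / 0.17 → 35470.6 mm.
Scan time per layer = 35470.6 / 4080 = 8.6938 s.
Per-layer time = 8.6938 + 14.3, so 22.9938 s.
Build time = 2390 × 22.9938 = 54955.182 s = 15.27 hours.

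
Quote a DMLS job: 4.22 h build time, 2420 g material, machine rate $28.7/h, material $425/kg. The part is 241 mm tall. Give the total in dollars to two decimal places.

$1149.61

Machine cost = 28.7 × 4.22 = $121.114.
Feedstock cost = 425 × 2420/1000 = $1028.50.
Job cost: 121.114 + 1028.50 = 1149.614 ≈ $1149.61.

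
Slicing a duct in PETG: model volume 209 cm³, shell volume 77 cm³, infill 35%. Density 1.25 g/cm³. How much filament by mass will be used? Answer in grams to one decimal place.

Infill region = 209 − 77, so 132 cm³.
Deposited infill: 0.35 × 132 → 46.2 cm³.
Total printed volume = 77 + 46.2 = 123.2 cm³.
Mass: 123.2 × 1.25 → 154 g.

154.0 g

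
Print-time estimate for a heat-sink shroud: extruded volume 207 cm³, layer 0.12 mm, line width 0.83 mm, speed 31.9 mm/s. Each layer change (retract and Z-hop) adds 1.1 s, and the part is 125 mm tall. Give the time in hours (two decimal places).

Extrusion cross-section = 0.12 × 0.83 = 0.0996 mm².
Toolpath length = 207 cm³ / 0.0996 mm² = 207000 / 0.0996 = 2078313.3 mm.
Extrusion time = 2078313.3 / 31.9, so 65150.9 s.
Layer count = ceil(125 / 0.12) = 1042.
Non-print overhead = 1042 × 1.1 = 1146.2 s.
Altogether 65150.9 + 1146.2 = 66297.1 s, i.e. 18.42 hours.

18.42 hours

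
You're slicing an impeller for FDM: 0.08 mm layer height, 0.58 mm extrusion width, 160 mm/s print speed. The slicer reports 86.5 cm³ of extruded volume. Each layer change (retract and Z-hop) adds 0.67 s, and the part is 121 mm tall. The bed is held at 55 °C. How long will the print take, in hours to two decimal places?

3.52 hours

Extrusion cross-section: 0.08 × 0.58 → 0.0464 mm².
Total extruded path = 86500/0.0464 = 1864224.1 mm.
Extrusion time = 1864224.1 / 160, so 11651.4 s.
Number of layers: 121 / 0.08 → 1513 (rounded up).
Layer-change overhead = 1513 × 0.67, so 1013.71 s.
Total = 11651.4 + 1013.71 = 12665.11 s = 3.52 hours.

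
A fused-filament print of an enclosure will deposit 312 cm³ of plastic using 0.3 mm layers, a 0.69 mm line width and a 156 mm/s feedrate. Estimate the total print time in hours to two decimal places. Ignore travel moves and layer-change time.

Line area = 0.3 × 0.69 = 0.207 mm².
Toolpath length = 312 cm³ / 0.207 mm² = 312000 / 0.207 = 1507246.4 mm.
Time extruding = 1507246.4 / 156, so 9661.8 s.
Converting: 9661.8 s = 2.68 hours.

2.68 hours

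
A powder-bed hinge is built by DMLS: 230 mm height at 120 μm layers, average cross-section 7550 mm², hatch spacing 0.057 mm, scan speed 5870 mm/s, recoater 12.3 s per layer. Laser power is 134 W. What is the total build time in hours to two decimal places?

18.57 hours

Number of layers: 230 / 0.12 → 1917 (rounded up).
Hatch length per layer = 7550 / 0.057 = 132456.1 mm.
Scan time per layer = 132456.1 / 5870, so 22.5649 s.
Time per layer = 22.5649 + 12.3, so 34.8649 s.
Total: 1917 × 34.8649 s = 66836.0133 s → 18.57 hours.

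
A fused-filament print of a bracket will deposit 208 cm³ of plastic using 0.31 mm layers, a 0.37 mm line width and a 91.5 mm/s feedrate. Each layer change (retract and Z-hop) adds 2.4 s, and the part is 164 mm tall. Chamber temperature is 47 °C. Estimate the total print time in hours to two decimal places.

Bead cross-section = 0.31 × 0.37, so 0.1147 mm².
Toolpath length = 208 cm³ / 0.1147 mm² = 208000 / 0.1147 = 1813426.3 mm.
Extrusion time = 1813426.3 / 91.5, so 19818.9 s.
Number of layers: 164 / 0.31 → 530 (rounded up).
Layer-change overhead = 530 × 2.4 = 1272 s.
Total = 19818.9 + 1272 = 21090.9 s = 5.86 hours.

5.86 hours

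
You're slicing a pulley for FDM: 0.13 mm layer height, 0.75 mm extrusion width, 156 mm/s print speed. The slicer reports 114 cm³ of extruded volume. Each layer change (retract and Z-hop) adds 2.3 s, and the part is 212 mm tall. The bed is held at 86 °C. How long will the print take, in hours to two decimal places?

Bead cross-section: 0.13 × 0.75 → 0.0975 mm².
Path length: 114000 mm³ / 0.0975 mm² → 1169230.8 mm.
Print-move time: 1169230.8 / 156 → 7495.1 s.
Number of layers: 212 / 0.13 → 1631 (rounded up).
Z-hop total: 1631 × 2.3 → 3751.3 s.
Altogether 7495.1 + 3751.3 = 11246.4 s, i.e. 3.12 hours.

3.12 hours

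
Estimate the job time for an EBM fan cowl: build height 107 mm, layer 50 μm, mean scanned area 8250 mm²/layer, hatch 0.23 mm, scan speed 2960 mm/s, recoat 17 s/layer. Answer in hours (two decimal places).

Layers = ⌈107/0.05⌉ = 2140.
Per-layer scan distance = 8250 / 0.23 = 35869.6 mm.
Beam time per layer = 35869.6 / 2960 = 12.1181 s.
Layer cycle = 12.1181 + 17, so 29.1181 s.
Build time = 2140 × 29.1181 = 62312.734 s = 17.31 hours.

17.31 hours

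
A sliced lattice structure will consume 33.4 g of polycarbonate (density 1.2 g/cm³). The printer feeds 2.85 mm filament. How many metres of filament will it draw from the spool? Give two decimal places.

Volume = 33.4 g / 1.2 g·cm⁻³ = 27.8333 cm³ = 27833.3 mm³.
Filament cross-section = π × (2.85/2)² = 6.3794 mm².
Length = 27833.3 / 6.3794 = 4363 mm = 4.36 m.

4.36 m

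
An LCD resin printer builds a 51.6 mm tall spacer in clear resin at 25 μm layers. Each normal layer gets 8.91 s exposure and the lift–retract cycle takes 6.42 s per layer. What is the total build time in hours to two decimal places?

8.79 hours

Number of layers: 51.6 / 0.025 → 2064 (rounded up).
Each layer takes: 8.91 + 6.42 → 15.33 s.
Build time: 2064 × 15.33 s = 31641.12 s, i.e. 8.79 hours.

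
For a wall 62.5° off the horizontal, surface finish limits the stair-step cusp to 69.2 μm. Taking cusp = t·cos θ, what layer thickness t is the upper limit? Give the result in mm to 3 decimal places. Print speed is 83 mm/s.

cos(62.5°) = 0.4617; t_max = 0.0692/0.4617 = 0.150 mm.

0.150 mm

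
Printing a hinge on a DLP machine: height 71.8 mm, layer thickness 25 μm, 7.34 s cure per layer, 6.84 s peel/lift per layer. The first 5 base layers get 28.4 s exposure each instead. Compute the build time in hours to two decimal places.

11.34 hours

Layer count = ceil(71.8 / 0.025) = 2872.
Bottom layers = 5 × (28.4 + 6.84) = 176.2 s.
Normal layers = 2867 × (7.34 + 6.84) = 40654.06 s.
Sum: 176.2 + 40654.06 = 40830.26 s → 11.34 hours.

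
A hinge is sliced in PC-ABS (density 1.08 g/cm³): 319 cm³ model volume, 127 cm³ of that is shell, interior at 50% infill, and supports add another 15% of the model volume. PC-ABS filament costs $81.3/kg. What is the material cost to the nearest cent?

$23.78

Infill region = 319 − 127, so 192 cm³.
Infill deposited = 0.50 × 192 = 96 cm³.
Support = 0.15 × 319 = 47.85 cm³.
Total extruded = 127 + 96 + 47.85 = 270.85 cm³.
Mass = 270.85 × 1.08 = 292.518 g.
At $81.3/kg: 292.518/1000 × 81.3 = $23.78.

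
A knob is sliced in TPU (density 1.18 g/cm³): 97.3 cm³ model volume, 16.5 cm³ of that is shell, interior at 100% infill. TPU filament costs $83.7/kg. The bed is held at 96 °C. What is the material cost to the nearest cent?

Infill region = 97.3 − 16.5, so 80.8 cm³.
Infill deposited = 1.00 × 80.8, so 80.8 cm³.
Total printed volume = 16.5 + 80.8 = 97.3 cm³.
Mass = 97.3 × 1.18 = 114.814 g.
At $83.7/kg: 114.814/1000 × 83.7 = $9.61.

$9.61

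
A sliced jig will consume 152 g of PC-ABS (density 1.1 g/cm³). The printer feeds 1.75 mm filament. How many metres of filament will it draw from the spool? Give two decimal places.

57.45 m

Volume = 152 g / 1.1 g·cm⁻³ = 138.1818 cm³ = 138181.8 mm³.
A = π r² = π × 0.875² = 2.4053 mm².
Length = 138181.8 / 2.4053 = 57448.88 mm = 57.45 m.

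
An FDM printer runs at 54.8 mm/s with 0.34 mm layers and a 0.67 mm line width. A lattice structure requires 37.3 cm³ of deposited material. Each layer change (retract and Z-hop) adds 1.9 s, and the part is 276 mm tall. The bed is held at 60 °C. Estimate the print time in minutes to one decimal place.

75.5 minutes

Extrusion cross-section = 0.34 × 0.67 = 0.2278 mm².
Total extruded path = 37300/0.2278 = 163740.1 mm.
Print-move time = 163740.1 / 54.8, so 2988 s.
Number of layers: 276 / 0.34 → 812 (rounded up).
Z-hop total = 812 × 1.9 = 1542.8 s.
Total = 2988 + 1542.8 = 4530.8 s = 75.5 minutes.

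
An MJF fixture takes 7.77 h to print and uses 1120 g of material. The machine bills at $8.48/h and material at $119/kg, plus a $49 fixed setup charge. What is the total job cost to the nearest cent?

$248.17

Machine cost = 8.48 × 7.77, so $65.8896.
Material cost: 119 × 1120/1000 → $133.28.
Adding setup: 65.8896 + 133.28 + 49 → 248.1696 ≈ $248.17.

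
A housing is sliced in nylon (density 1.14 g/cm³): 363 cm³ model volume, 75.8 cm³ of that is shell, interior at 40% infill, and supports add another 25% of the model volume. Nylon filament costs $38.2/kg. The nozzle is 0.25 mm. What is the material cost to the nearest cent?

$12.26

Volume inside the shell = 363 − 75.8 = 287.2 cm³.
Deposited infill: 0.40 × 287.2 → 114.88 cm³.
Support: 0.25 × 363 → 90.75 cm³.
Deposited volume = 75.8 + 114.88 + 90.75 = 281.43 cm³.
Mass = 281.43 × 1.14 = 320.8302 g.
At $38.2/kg: 320.8302/1000 × 38.2 = $12.26.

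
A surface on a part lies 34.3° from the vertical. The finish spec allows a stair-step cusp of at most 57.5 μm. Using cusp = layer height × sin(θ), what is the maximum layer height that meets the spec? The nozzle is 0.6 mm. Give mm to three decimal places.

sin(34.3°) = 0.5635; t_max = 0.0575/0.5635 = 0.102 mm.

0.102 mm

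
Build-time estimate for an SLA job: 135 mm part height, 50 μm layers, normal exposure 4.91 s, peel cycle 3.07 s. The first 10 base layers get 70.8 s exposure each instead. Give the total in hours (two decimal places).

6.17 hours

Number of layers: 135 / 0.05 → 2700 (rounded up).
Burn-in layers: 10 × (70.8 + 3.07) → 738.7 s.
Regular layers: 2690 × (4.91 + 3.07) → 21466.2 s.
Sum: 738.7 + 21466.2 = 22204.9 s → 6.17 hours.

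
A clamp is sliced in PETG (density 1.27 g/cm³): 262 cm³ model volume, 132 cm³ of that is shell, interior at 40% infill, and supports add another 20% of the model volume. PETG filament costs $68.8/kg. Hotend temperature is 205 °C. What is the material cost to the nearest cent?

Infill region: 262 − 132 → 130 cm³.
Infill deposited: 0.40 × 130 → 52 cm³.
Support = 0.20 × 262 = 52.4 cm³.
Deposited volume: 132 + 52 + 52.4 → 236.4 cm³.
Mass: 236.4 × 1.27 → 300.228 g.
At $68.8/kg: 300.228/1000 × 68.8 = $20.66.

$20.66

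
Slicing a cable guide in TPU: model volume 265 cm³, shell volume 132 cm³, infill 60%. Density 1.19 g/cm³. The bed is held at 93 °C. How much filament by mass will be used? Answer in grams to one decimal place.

252.0 g

Infill region = 265 − 132 = 133 cm³.
Infill deposited: 0.60 × 133 → 79.8 cm³.
Deposited volume: 132 + 79.8 → 211.8 cm³.
Mass: 211.8 × 1.19 → 252.042 g.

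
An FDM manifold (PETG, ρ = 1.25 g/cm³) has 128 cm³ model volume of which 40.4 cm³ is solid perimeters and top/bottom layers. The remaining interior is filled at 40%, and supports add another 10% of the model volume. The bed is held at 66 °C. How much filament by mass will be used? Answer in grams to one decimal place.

110.3 g

Interior volume = 128 − 40.4 = 87.6 cm³.
Infill deposited = 0.40 × 87.6, so 35.04 cm³.
Support = 0.10 × 128, so 12.8 cm³.
Deposited volume: 40.4 + 35.04 + 12.8 → 88.24 cm³.
Mass = 88.24 × 1.25 = 110.3 g.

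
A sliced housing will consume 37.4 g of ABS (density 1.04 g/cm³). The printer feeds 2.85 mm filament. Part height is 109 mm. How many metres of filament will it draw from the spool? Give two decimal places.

Extruded volume: 37.4/1.04 = 35.9615 cm³ (35961.5 mm³).
A = π r² = π × 1.425² = 6.3794 mm².
Length = 35961.5 / 6.3794 = 5637.13 mm = 5.64 m.

5.64 m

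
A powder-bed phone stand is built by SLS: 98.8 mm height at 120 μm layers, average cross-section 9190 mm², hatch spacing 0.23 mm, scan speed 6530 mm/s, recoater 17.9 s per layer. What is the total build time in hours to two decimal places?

Number of layers: 98.8 / 0.12 → 824 (rounded up).
Per-layer scan distance = 9190 / 0.23 = 39956.5 mm.
Per-layer scan time = 39956.5 / 6530, so 6.1189 s.
Layer cycle: 6.1189 + 17.9 → 24.0189 s.
Build time = 824 × 24.0189 = 19791.5736 s = 5.50 hours.

5.50 hours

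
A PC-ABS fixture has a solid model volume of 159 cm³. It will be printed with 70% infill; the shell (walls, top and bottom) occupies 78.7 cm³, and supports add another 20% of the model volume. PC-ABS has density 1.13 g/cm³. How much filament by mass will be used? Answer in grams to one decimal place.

Interior volume = 159 − 78.7 = 80.3 cm³.
Deposited infill: 0.70 × 80.3 → 56.21 cm³.
Support: 0.20 × 159 → 31.8 cm³.
Deposited volume: 78.7 + 56.21 + 31.8 → 166.71 cm³.
Mass = 166.71 × 1.13, so 188.3823 g.

188.4 g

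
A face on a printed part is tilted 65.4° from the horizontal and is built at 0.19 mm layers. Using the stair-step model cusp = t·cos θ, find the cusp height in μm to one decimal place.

79.1 μm

h_c = t·cos θ = 0.19 × 0.4163 = 0.079097 mm (79.1 μm).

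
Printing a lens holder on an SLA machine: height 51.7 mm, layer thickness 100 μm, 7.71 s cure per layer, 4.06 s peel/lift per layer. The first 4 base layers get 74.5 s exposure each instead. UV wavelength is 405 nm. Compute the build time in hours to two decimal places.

1.76 hours

Layer count = ceil(51.7 / 0.1) = 517.
Burn-in layers = 4 × (74.5 + 4.06), so 314.24 s.
Normal layers: 513 × (7.71 + 4.06) → 6038.01 s.
Total = 314.24 + 6038.01 = 6352.25 s = 1.76 hours.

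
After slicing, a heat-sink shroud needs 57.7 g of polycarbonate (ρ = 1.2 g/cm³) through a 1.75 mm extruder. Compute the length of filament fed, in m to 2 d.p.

19.99 m

Volume = 57.7 g / 1.2 g·cm⁻³ = 48.0833 cm³ = 48083.3 mm³.
Cross-section of 1.75 mm filament: π·(1.75/2)² = 2.4053 mm².
L = V/A = 48083.3/2.4053 = 19990.56 mm → 19.99 m.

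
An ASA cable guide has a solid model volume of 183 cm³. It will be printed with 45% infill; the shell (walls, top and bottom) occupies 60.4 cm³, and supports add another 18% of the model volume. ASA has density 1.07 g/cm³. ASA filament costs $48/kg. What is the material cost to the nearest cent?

$7.63

Infill region: 183 − 60.4 → 122.6 cm³.
Infill volume = 0.45 × 122.6 = 55.17 cm³.
Support = 0.18 × 183 = 32.94 cm³.
Total printed volume = 60.4 + 55.17 + 32.94, so 148.51 cm³.
Mass = 148.51 × 1.07, so 158.9057 g.
At $48/kg: 158.9057/1000 × 48 = $7.63.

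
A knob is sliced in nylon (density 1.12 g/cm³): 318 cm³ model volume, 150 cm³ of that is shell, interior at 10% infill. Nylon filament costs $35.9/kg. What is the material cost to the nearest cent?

Volume inside the shell: 318 − 150 → 168 cm³.
Infill deposited = 0.10 × 168, so 16.8 cm³.
Deposited volume = 150 + 16.8, so 166.8 cm³.
Mass = 166.8 × 1.12, so 186.816 g.
Cost = 186.816 g / 1000 × $35.9/kg = $6.71.

$6.71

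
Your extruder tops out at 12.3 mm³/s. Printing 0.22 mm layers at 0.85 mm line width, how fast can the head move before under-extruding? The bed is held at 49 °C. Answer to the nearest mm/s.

Bead cross-section: 0.22 × 0.85 → 0.187 mm².
Max speed = 12.3 / 0.187 = 65.78 ≈ 66 mm/s.

66 mm/s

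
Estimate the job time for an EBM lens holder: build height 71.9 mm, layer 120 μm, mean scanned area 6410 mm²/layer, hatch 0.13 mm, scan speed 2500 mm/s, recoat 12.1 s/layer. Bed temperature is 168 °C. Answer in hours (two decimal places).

5.30 hours

Number of layers: 71.9 / 0.12 → 600 (rounded up).
Hatch length per layer: 6410 / 0.13 → 49307.7 mm.
Scan time per layer = 49307.7 / 2500 = 19.7231 s.
Per-layer time = 19.7231 + 12.1 = 31.8231 s.
Total: 600 × 31.8231 s = 19093.86 s → 5.30 hours.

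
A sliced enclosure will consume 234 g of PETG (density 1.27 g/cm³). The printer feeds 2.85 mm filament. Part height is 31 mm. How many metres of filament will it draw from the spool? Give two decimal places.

28.88 m

Extruded volume: 234/1.27 = 184.252 cm³ (184252 mm³).
A = π r² = π × 1.425² = 6.3794 mm².
L = V/A = 184252/6.3794 = 28882.34 mm → 28.88 m.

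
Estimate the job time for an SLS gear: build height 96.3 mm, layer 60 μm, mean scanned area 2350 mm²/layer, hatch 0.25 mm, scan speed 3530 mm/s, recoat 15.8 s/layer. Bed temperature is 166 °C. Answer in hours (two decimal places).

Number of layers: 96.3 / 0.06 → 1605 (rounded up).
Scan path per layer = 2350 / 0.25 = 9400 mm.
Laser time per layer: 9400 / 3530 → 2.6629 s.
Per-layer time: 2.6629 + 15.8 → 18.4629 s.
Build time = 1605 × 18.4629 = 29632.9545 s = 8.23 hours.

8.23 hours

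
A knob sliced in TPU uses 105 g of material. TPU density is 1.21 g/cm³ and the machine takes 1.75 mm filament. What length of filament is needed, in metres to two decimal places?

Volume = 105 g / 1.21 g·cm⁻³ = 86.7769 cm³ = 86776.9 mm³.
A = π r² = π × 0.875² = 2.4053 mm².
Length = 86776.9 / 2.4053 = 36077.37 mm = 36.08 m.

36.08 m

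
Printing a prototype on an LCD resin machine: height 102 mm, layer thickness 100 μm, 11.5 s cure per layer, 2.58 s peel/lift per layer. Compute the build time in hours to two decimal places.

3.99 hours

Layer count = ceil(102 / 0.1) = 1020.
Each layer takes: 11.5 + 2.58 → 14.08 s.
Build time: 1020 × 14.08 s = 14361.6 s, i.e. 3.99 hours.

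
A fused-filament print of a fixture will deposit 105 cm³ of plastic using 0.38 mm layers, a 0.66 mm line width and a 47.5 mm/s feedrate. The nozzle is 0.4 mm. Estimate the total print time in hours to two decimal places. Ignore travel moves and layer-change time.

Bead cross-section: 0.38 × 0.66 → 0.2508 mm².
Toolpath length = 105 cm³ / 0.2508 mm² = 105000 / 0.2508 = 418660.3 mm.
Print-move time = 418660.3 / 47.5, so 8813.9 s.
Converting: 8813.9 s = 2.45 hours.

2.45 hours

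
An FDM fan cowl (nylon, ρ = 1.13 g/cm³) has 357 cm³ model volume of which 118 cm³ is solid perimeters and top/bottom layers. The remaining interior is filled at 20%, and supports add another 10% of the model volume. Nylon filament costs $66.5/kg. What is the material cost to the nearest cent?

$15.14

Infill region: 357 − 118 → 239 cm³.
Infill volume = 0.20 × 239 = 47.8 cm³.
Support = 0.10 × 357 = 35.7 cm³.
Deposited volume = 118 + 47.8 + 35.7 = 201.5 cm³.
Mass: 201.5 × 1.13 → 227.695 g.
At $66.5/kg: 227.695/1000 × 66.5 = $15.14.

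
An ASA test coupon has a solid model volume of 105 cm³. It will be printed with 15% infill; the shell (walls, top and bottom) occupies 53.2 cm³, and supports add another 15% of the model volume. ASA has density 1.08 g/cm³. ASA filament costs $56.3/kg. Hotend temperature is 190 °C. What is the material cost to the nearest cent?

Infill region = 105 − 53.2 = 51.8 cm³.
Infill volume = 0.15 × 51.8 = 7.77 cm³.
Support: 0.15 × 105 → 15.75 cm³.
Deposited volume: 53.2 + 7.77 + 15.75 → 76.72 cm³.
Mass: 76.72 × 1.08 → 82.8576 g.
Cost = 82.8576 g / 1000 × $56.3/kg = $4.66.

$4.66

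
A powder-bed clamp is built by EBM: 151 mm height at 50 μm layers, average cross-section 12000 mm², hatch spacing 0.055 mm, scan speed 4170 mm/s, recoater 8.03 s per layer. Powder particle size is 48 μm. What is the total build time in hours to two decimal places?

50.63 hours

Layers = ⌈151/0.05⌉ = 3020.
Hatch length per layer: 12000 / 0.055 → 218181.8 mm.
Beam time per layer: 218181.8 / 4170 → 52.3218 s.
Layer cycle = 52.3218 + 8.03 = 60.3518 s.
3020 layers × 60.3518 s/layer = 182262.436 s, i.e. 50.63 hours.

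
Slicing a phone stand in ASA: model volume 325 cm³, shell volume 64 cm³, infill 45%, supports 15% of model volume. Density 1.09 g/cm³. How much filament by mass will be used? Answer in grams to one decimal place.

Interior volume = 325 − 64, so 261 cm³.
Infill volume: 0.45 × 261 → 117.45 cm³.
Support: 0.15 × 325 → 48.75 cm³.
Total extruded = 64 + 117.45 + 48.75, so 230.2 cm³.
Mass: 230.2 × 1.09 → 250.918 g.

250.9 g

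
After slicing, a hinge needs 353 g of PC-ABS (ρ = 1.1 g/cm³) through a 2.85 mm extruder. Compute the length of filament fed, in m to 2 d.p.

50.30 m

Extruded volume: 353/1.1 = 320.9091 cm³ (320909.1 mm³).
A = π r² = π × 1.425² = 6.3794 mm².
Length = 320909.1 / 6.3794 = 50303.96 mm = 50.30 m.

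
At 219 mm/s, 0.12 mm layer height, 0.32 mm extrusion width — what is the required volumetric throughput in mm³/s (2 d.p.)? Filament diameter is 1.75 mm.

A = 0.12 × 0.32 = 0.0384 mm².
Q = v·A = 219 × 0.0384 = 8.41 mm³/s.

8.41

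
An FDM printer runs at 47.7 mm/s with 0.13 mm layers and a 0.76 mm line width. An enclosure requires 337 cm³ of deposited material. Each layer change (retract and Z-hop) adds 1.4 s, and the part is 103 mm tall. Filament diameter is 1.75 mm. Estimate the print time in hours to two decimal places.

Line area = 0.13 × 0.76 = 0.0988 mm².
Total extruded path = 337000/0.0988 = 3410931.2 mm.
Extrusion time = 3410931.2 / 47.7 = 71508 s.
Number of layers: 103 / 0.13 → 793 (rounded up).
Non-print overhead = 793 × 1.4, so 1110.2 s.
Total = 71508 + 1110.2 = 72618.2 s = 20.17 hours.

20.17 hours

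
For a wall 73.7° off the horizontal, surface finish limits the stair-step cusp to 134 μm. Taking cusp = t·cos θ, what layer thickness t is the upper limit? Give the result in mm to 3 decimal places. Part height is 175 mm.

Layer height = cusp / cos(73.7°) = 0.134 / 0.2807 = 0.477 mm.

0.477 mm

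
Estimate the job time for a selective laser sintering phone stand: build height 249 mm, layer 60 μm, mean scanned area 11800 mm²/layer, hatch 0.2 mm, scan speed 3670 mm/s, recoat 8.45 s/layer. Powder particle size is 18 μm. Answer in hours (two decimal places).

Number of layers: 249 / 0.06 → 4150 (rounded up).
Scan path per layer = 11800 / 0.2, so 59000 mm.
Scan time per layer = 59000 / 3670, so 16.0763 s.
Per-layer time = 16.0763 + 8.45, so 24.5263 s.
Total: 4150 × 24.5263 s = 101784.145 s → 28.27 hours.

28.27 hours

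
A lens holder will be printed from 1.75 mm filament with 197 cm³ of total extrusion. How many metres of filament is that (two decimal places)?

Filament cross-section = π × (1.75/2)² = 2.4053 mm².
Length = 197 cm³ / 2.4053 mm² = 197000 / 2.4053 = 81902.47 mm = 81.90 m.

81.90 m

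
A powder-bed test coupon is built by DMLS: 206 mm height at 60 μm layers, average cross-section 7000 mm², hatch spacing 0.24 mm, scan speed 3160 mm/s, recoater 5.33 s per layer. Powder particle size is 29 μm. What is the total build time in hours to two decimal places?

Layer count = ceil(206 / 0.06) = 3434.
Scan path per layer = 7000 / 0.24, so 29166.7 mm.
Per-layer scan time = 29166.7 / 3160, so 9.23 s.
Per-layer time = 9.23 + 5.33 = 14.56 s.
Build time = 3434 × 14.56 = 49999.04 s = 13.89 hours.

13.89 hours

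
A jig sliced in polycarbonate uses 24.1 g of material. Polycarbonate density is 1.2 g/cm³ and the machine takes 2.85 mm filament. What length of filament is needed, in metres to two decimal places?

Extruded volume: 24.1/1.2 = 20.0833 cm³ (20083.3 mm³).
Filament cross-section = π × (2.85/2)² = 6.3794 mm².
Length = 20083.3 / 6.3794 = 3148.15 mm = 3.15 m.

3.15 m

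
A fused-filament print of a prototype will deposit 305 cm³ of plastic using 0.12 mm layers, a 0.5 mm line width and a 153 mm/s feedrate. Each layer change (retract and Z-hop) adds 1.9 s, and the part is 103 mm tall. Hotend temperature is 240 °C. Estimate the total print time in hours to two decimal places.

9.68 hours

Extrusion cross-section = 0.12 × 0.5, so 0.06 mm².
Path length: 305000 mm³ / 0.06 mm² → 5083333.3 mm.
Print-move time = 5083333.3 / 153, so 33224.4 s.
Layers = ⌈103/0.12⌉ = 859.
Layer-change overhead = 859 × 1.9, so 1632.1 s.
Altogether 33224.4 + 1632.1 = 34856.5 s, i.e. 9.68 hours.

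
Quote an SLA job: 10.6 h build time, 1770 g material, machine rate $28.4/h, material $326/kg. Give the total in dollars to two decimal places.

$878.06

Machine-time cost = 28.4 × 10.6, so $301.04.
Material charge: 326 × 1770/1000 → $577.02.
Total = 301.04 + 577.02 = $878.06.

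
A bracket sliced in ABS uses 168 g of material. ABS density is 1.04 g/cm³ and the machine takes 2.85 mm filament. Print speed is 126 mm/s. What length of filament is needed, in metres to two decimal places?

Extruded volume: 168/1.04 = 161.5385 cm³ (161538.5 mm³).
Filament cross-section = π × (2.85/2)² = 6.3794 mm².
Length = 161538.5 / 6.3794 = 25321.9 mm = 25.32 m.

25.32 m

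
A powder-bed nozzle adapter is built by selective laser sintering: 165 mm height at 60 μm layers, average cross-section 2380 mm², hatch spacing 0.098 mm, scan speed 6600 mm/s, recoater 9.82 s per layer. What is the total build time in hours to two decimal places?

10.31 hours

Layer count = ceil(165 / 0.06) = 2750.
Scan path per layer = 2380 / 0.098 = 24285.7 mm.
Laser time per layer = 24285.7 / 6600 = 3.6797 s.
Layer cycle = 3.6797 + 9.82, so 13.4997 s.
Build time = 2750 × 13.4997 = 37124.175 s = 10.31 hours.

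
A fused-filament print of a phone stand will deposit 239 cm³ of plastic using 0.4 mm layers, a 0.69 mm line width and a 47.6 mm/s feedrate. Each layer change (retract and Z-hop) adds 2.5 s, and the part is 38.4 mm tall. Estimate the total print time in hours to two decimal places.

5.12 hours

Extrusion cross-section = 0.4 × 0.69 = 0.276 mm².
Path length: 239000 mm³ / 0.276 mm² → 865942 mm.
Extrusion time = 865942 / 47.6 = 18192.1 s.
Number of layers: 38.4 / 0.4 → 96 (rounded up).
Layer-change overhead: 96 × 2.5 → 240 s.
Altogether 18192.1 + 240 = 18432.1 s, i.e. 5.12 hours.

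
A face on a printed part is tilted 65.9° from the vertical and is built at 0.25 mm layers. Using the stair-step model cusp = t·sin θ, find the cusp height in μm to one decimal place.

Cusp = layer height × sin(65.9°) = 0.25 × 0.9128 = 0.2282 mm = 228.2 μm.

228.2 μm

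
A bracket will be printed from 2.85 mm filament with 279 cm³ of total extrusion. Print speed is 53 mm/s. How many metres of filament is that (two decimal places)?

Cross-section of 2.85 mm filament: π·(2.85/2)² = 6.3794 mm².
Length = 279 cm³ / 6.3794 mm² = 279000 / 6.3794 = 43734.52 mm = 43.73 m.

43.73 m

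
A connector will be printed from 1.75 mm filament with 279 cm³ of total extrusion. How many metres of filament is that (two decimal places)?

115.99 m

Cross-section of 1.75 mm filament: π·(1.75/2)² = 2.4053 mm².
L = 279000 mm³ / 2.4053 mm² = 115993.85 mm, i.e. 115.99 m.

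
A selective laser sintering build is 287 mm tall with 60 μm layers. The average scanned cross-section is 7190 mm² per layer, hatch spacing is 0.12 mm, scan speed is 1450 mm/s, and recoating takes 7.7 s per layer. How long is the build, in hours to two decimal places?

Layer count = ceil(287 / 0.06) = 4784.
Hatch length per layer: 7190 / 0.12 → 59916.7 mm.
Laser time per layer = 59916.7 / 1450, so 41.3219 s.
Per-layer time = 41.3219 + 7.7 = 49.0219 s.
Build time = 4784 × 49.0219 = 234520.7696 s = 65.14 hours.

65.14 hours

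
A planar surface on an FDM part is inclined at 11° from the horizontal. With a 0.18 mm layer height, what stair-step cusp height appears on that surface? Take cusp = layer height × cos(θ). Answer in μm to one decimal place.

h_c = t·cos θ = 0.18 × 0.9816 = 0.176688 mm (176.7 μm).

176.7 μm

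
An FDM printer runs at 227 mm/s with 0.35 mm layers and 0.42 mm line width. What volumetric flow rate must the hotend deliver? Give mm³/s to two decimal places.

33.37

Bead cross-section: 0.35 × 0.42 → 0.147 mm².
Volumetric flow = 227 × 0.147 = 33.37 mm³/s.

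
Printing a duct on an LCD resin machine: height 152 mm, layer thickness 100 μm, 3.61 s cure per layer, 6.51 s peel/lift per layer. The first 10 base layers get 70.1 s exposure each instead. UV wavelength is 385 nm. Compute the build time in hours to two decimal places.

Layer count = ceil(152 / 0.1) = 1520.
Burn-in layers: 10 × (70.1 + 6.51) → 766.1 s.
Regular layers = 1510 × (3.61 + 6.51) = 15281.2 s.
Sum: 766.1 + 15281.2 = 16047.3 s → 4.46 hours.

4.46 hours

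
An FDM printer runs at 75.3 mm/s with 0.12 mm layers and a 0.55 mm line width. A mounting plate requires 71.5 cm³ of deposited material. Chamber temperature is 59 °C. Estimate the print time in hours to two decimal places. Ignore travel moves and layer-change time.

Line area = 0.12 × 0.55, so 0.066 mm².
Total extruded path = 71500/0.066 = 1083333.3 mm.
Print-move time = 1083333.3 / 75.3 = 14386.9 s.
That's 14386.9 s → 4.00 hours.

4.00 hours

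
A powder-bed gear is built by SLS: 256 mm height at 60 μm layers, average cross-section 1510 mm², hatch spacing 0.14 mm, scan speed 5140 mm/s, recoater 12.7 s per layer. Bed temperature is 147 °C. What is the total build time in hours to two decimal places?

Layer count = ceil(256 / 0.06) = 4267.
Scan path per layer = 1510 / 0.14 = 10785.7 mm.
Laser time per layer: 10785.7 / 5140 → 2.0984 s.
Layer cycle: 2.0984 + 12.7 → 14.7984 s.
4267 layers × 14.7984 s/layer = 63144.7728 s, i.e. 17.54 hours.

17.54 hours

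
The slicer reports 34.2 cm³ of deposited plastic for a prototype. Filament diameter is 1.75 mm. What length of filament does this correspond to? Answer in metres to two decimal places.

A = π r² = π × 0.875² = 2.4053 mm².
L = 34200 mm³ / 2.4053 mm² = 14218.6 mm, i.e. 14.22 m.

14.22 m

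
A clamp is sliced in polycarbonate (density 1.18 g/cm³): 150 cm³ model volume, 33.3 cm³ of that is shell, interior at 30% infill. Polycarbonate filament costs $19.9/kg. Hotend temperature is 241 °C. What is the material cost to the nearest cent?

Infill region: 150 − 33.3 → 116.7 cm³.
Infill volume = 0.30 × 116.7, so 35.01 cm³.
Deposited volume: 33.3 + 35.01 → 68.31 cm³.
Mass: 68.31 × 1.18 → 80.6058 g.
Cost = 80.6058 g / 1000 × $19.9/kg = $1.60.

$1.60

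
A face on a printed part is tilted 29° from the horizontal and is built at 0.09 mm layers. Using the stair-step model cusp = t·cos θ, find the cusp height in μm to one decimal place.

78.7 μm

h_c = t·cos θ = 0.09 × 0.8746 = 0.078714 mm (78.7 μm).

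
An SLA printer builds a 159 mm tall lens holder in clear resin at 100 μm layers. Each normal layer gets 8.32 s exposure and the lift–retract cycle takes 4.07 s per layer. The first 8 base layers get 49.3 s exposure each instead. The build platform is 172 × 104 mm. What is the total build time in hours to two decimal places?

Layers = ⌈159/0.1⌉ = 1590.
Base layers: 8 × (49.3 + 4.07) → 426.96 s.
Normal layers = 1582 × (8.32 + 4.07), so 19600.98 s.
Total = 426.96 + 19600.98 = 20027.94 s = 5.56 hours.

5.56 hours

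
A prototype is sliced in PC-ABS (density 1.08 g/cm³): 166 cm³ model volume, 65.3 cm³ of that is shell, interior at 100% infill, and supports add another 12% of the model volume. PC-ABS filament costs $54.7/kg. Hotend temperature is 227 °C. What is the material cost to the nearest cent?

Volume inside the shell = 166 − 65.3, so 100.7 cm³.
Infill deposited = 1.00 × 100.7 = 100.7 cm³.
Support = 0.12 × 166, so 19.92 cm³.
Deposited volume = 65.3 + 100.7 + 19.92 = 185.92 cm³.
Mass: 185.92 × 1.08 → 200.7936 g.
At $54.7/kg: 200.7936/1000 × 54.7 = $10.98.

$10.98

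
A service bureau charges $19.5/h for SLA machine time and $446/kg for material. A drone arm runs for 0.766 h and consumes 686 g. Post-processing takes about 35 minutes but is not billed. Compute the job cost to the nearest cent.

Time charge: 19.5 × 0.766 → $14.937.
Material charge: 446 × 686/1000 → $305.956.
Job cost: 14.937 + 305.956 = 320.893 ≈ $320.89.

$320.89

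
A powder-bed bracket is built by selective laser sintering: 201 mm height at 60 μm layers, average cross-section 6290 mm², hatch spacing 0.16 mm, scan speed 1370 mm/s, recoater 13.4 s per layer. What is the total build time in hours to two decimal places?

39.17 hours

Layer count = ceil(201 / 0.06) = 3350.
Scan path per layer = 6290 / 0.16, so 39312.5 mm.
Scan time per layer = 39312.5 / 1370, so 28.6953 s.
Time per layer = 28.6953 + 13.4 = 42.0953 s.
Build time = 3350 × 42.0953 = 141019.255 s = 39.17 hours.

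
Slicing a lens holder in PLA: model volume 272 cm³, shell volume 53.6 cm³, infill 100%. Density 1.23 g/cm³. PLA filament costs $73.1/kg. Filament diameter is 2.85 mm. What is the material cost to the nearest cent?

$24.46

Interior volume = 272 − 53.6 = 218.4 cm³.
Infill deposited = 1.00 × 218.4 = 218.4 cm³.
Total extruded: 53.6 + 218.4 → 272 cm³.
Mass = 272 × 1.23, so 334.56 g.
At $73.1/kg: 334.56/1000 × 73.1 = $24.46.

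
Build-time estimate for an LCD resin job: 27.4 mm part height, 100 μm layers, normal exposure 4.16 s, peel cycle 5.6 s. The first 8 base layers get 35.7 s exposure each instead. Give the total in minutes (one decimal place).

48.8 minutes

Layer count = ceil(27.4 / 0.1) = 274.
Base layers: 8 × (35.7 + 5.6) → 330.4 s.
Regular layers = 266 × (4.16 + 5.6) = 2596.16 s.
Total = 330.4 + 2596.16 = 2926.56 s = 48.8 minutes.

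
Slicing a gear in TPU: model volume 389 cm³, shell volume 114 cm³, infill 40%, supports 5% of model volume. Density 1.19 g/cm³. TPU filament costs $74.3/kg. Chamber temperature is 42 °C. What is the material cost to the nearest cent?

Interior volume: 389 − 114 → 275 cm³.
Deposited infill: 0.40 × 275 → 110 cm³.
Support: 0.05 × 389 → 19.45 cm³.
Total extruded: 114 + 110 + 19.45 → 243.45 cm³.
Mass: 243.45 × 1.19 → 289.7055 g.
Cost = 289.7055 g / 1000 × $74.3/kg = $21.53.

$21.53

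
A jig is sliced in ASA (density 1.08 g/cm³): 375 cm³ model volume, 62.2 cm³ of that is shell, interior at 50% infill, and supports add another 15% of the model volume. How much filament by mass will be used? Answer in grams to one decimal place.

296.8 g

Interior volume = 375 − 62.2, so 312.8 cm³.
Deposited infill = 0.50 × 312.8, so 156.4 cm³.
Support = 0.15 × 375 = 56.25 cm³.
Deposited volume = 62.2 + 156.4 + 56.25, so 274.85 cm³.
Mass = 274.85 × 1.08, so 296.838 g.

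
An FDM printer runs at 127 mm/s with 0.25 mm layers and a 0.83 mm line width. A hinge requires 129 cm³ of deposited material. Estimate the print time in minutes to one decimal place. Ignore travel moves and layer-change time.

Extrusion cross-section = 0.25 × 0.83 = 0.2075 mm².
Toolpath length = 129 cm³ / 0.2075 mm² = 129000 / 0.2075 = 621686.7 mm.
Extrusion time = 621686.7 / 127 = 4895.2 s.
That's 4895.2 s → 81.6 minutes.

81.6 minutes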